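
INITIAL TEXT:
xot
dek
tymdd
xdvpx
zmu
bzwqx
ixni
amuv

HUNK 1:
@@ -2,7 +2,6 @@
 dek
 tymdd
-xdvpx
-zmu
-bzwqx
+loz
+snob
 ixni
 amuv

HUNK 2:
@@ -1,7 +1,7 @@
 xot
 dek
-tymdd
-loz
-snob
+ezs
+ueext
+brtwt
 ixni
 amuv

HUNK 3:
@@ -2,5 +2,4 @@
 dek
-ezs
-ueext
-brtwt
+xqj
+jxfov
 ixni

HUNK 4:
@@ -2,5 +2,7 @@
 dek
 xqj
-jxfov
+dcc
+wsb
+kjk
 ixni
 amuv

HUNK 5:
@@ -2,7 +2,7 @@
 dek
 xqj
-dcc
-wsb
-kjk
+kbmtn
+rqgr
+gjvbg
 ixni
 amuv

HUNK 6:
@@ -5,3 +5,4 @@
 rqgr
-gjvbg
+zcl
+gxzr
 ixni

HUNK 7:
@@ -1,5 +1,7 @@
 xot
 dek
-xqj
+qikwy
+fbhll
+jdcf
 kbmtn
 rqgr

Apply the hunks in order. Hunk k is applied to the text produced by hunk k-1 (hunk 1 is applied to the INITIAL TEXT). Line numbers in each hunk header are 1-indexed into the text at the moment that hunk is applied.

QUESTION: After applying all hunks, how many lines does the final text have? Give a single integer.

Hunk 1: at line 2 remove [xdvpx,zmu,bzwqx] add [loz,snob] -> 7 lines: xot dek tymdd loz snob ixni amuv
Hunk 2: at line 1 remove [tymdd,loz,snob] add [ezs,ueext,brtwt] -> 7 lines: xot dek ezs ueext brtwt ixni amuv
Hunk 3: at line 2 remove [ezs,ueext,brtwt] add [xqj,jxfov] -> 6 lines: xot dek xqj jxfov ixni amuv
Hunk 4: at line 2 remove [jxfov] add [dcc,wsb,kjk] -> 8 lines: xot dek xqj dcc wsb kjk ixni amuv
Hunk 5: at line 2 remove [dcc,wsb,kjk] add [kbmtn,rqgr,gjvbg] -> 8 lines: xot dek xqj kbmtn rqgr gjvbg ixni amuv
Hunk 6: at line 5 remove [gjvbg] add [zcl,gxzr] -> 9 lines: xot dek xqj kbmtn rqgr zcl gxzr ixni amuv
Hunk 7: at line 1 remove [xqj] add [qikwy,fbhll,jdcf] -> 11 lines: xot dek qikwy fbhll jdcf kbmtn rqgr zcl gxzr ixni amuv
Final line count: 11

Answer: 11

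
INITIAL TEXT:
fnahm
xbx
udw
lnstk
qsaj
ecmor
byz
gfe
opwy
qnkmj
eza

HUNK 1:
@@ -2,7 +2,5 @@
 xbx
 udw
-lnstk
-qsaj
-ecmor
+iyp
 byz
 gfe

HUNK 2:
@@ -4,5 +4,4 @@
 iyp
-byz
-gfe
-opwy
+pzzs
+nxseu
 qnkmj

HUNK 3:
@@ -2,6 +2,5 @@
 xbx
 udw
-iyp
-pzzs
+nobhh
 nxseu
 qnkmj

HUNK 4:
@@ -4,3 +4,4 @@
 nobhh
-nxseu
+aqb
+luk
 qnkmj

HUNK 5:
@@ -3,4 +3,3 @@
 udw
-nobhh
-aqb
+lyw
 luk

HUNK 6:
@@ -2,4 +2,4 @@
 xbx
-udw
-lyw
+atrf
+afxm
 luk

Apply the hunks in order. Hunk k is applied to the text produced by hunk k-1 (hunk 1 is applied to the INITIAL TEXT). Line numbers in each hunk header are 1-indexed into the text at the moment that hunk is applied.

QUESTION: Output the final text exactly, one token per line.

Answer: fnahm
xbx
atrf
afxm
luk
qnkmj
eza

Derivation:
Hunk 1: at line 2 remove [lnstk,qsaj,ecmor] add [iyp] -> 9 lines: fnahm xbx udw iyp byz gfe opwy qnkmj eza
Hunk 2: at line 4 remove [byz,gfe,opwy] add [pzzs,nxseu] -> 8 lines: fnahm xbx udw iyp pzzs nxseu qnkmj eza
Hunk 3: at line 2 remove [iyp,pzzs] add [nobhh] -> 7 lines: fnahm xbx udw nobhh nxseu qnkmj eza
Hunk 4: at line 4 remove [nxseu] add [aqb,luk] -> 8 lines: fnahm xbx udw nobhh aqb luk qnkmj eza
Hunk 5: at line 3 remove [nobhh,aqb] add [lyw] -> 7 lines: fnahm xbx udw lyw luk qnkmj eza
Hunk 6: at line 2 remove [udw,lyw] add [atrf,afxm] -> 7 lines: fnahm xbx atrf afxm luk qnkmj eza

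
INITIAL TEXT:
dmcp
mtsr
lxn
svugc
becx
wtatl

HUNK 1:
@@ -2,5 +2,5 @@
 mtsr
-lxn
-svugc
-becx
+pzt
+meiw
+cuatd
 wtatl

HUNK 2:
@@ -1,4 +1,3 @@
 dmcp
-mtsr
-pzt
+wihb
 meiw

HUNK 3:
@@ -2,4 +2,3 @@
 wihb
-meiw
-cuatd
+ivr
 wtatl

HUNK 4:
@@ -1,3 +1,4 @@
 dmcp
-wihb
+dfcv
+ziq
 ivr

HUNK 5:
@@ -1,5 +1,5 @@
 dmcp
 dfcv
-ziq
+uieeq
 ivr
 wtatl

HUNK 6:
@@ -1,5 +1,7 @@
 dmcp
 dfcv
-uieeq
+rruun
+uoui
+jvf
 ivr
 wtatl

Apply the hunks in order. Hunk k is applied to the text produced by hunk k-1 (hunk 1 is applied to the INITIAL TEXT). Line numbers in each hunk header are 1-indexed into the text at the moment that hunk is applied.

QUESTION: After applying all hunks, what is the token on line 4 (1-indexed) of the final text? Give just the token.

Answer: uoui

Derivation:
Hunk 1: at line 2 remove [lxn,svugc,becx] add [pzt,meiw,cuatd] -> 6 lines: dmcp mtsr pzt meiw cuatd wtatl
Hunk 2: at line 1 remove [mtsr,pzt] add [wihb] -> 5 lines: dmcp wihb meiw cuatd wtatl
Hunk 3: at line 2 remove [meiw,cuatd] add [ivr] -> 4 lines: dmcp wihb ivr wtatl
Hunk 4: at line 1 remove [wihb] add [dfcv,ziq] -> 5 lines: dmcp dfcv ziq ivr wtatl
Hunk 5: at line 1 remove [ziq] add [uieeq] -> 5 lines: dmcp dfcv uieeq ivr wtatl
Hunk 6: at line 1 remove [uieeq] add [rruun,uoui,jvf] -> 7 lines: dmcp dfcv rruun uoui jvf ivr wtatl
Final line 4: uoui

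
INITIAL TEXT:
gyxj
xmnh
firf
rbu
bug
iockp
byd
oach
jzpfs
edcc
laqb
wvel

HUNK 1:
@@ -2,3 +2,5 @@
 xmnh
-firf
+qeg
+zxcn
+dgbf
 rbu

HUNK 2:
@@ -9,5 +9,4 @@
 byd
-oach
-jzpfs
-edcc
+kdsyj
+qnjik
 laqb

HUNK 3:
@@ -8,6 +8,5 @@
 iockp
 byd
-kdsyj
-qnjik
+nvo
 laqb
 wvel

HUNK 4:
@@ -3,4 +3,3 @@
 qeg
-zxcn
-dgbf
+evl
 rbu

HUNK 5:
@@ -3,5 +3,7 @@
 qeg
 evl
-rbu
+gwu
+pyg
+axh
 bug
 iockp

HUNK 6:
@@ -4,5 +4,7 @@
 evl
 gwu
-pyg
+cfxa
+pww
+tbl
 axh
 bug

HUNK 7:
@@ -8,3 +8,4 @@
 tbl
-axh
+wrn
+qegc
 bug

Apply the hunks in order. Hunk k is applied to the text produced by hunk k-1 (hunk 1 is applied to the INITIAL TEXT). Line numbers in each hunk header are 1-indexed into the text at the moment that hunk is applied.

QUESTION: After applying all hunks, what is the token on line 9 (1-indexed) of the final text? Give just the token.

Hunk 1: at line 2 remove [firf] add [qeg,zxcn,dgbf] -> 14 lines: gyxj xmnh qeg zxcn dgbf rbu bug iockp byd oach jzpfs edcc laqb wvel
Hunk 2: at line 9 remove [oach,jzpfs,edcc] add [kdsyj,qnjik] -> 13 lines: gyxj xmnh qeg zxcn dgbf rbu bug iockp byd kdsyj qnjik laqb wvel
Hunk 3: at line 8 remove [kdsyj,qnjik] add [nvo] -> 12 lines: gyxj xmnh qeg zxcn dgbf rbu bug iockp byd nvo laqb wvel
Hunk 4: at line 3 remove [zxcn,dgbf] add [evl] -> 11 lines: gyxj xmnh qeg evl rbu bug iockp byd nvo laqb wvel
Hunk 5: at line 3 remove [rbu] add [gwu,pyg,axh] -> 13 lines: gyxj xmnh qeg evl gwu pyg axh bug iockp byd nvo laqb wvel
Hunk 6: at line 4 remove [pyg] add [cfxa,pww,tbl] -> 15 lines: gyxj xmnh qeg evl gwu cfxa pww tbl axh bug iockp byd nvo laqb wvel
Hunk 7: at line 8 remove [axh] add [wrn,qegc] -> 16 lines: gyxj xmnh qeg evl gwu cfxa pww tbl wrn qegc bug iockp byd nvo laqb wvel
Final line 9: wrn

Answer: wrn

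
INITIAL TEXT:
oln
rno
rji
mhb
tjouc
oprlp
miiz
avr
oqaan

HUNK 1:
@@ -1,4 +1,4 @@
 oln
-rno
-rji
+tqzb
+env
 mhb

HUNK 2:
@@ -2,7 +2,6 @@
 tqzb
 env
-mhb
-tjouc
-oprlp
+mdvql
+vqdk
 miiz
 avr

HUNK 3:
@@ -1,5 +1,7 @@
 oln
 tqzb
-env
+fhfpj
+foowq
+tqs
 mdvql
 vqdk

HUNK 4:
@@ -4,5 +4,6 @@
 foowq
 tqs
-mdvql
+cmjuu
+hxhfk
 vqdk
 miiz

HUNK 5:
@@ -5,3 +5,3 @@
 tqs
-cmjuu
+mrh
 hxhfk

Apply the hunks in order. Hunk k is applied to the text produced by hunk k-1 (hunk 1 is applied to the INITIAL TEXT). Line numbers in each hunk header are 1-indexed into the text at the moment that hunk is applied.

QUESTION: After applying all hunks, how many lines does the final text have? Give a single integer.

Answer: 11

Derivation:
Hunk 1: at line 1 remove [rno,rji] add [tqzb,env] -> 9 lines: oln tqzb env mhb tjouc oprlp miiz avr oqaan
Hunk 2: at line 2 remove [mhb,tjouc,oprlp] add [mdvql,vqdk] -> 8 lines: oln tqzb env mdvql vqdk miiz avr oqaan
Hunk 3: at line 1 remove [env] add [fhfpj,foowq,tqs] -> 10 lines: oln tqzb fhfpj foowq tqs mdvql vqdk miiz avr oqaan
Hunk 4: at line 4 remove [mdvql] add [cmjuu,hxhfk] -> 11 lines: oln tqzb fhfpj foowq tqs cmjuu hxhfk vqdk miiz avr oqaan
Hunk 5: at line 5 remove [cmjuu] add [mrh] -> 11 lines: oln tqzb fhfpj foowq tqs mrh hxhfk vqdk miiz avr oqaan
Final line count: 11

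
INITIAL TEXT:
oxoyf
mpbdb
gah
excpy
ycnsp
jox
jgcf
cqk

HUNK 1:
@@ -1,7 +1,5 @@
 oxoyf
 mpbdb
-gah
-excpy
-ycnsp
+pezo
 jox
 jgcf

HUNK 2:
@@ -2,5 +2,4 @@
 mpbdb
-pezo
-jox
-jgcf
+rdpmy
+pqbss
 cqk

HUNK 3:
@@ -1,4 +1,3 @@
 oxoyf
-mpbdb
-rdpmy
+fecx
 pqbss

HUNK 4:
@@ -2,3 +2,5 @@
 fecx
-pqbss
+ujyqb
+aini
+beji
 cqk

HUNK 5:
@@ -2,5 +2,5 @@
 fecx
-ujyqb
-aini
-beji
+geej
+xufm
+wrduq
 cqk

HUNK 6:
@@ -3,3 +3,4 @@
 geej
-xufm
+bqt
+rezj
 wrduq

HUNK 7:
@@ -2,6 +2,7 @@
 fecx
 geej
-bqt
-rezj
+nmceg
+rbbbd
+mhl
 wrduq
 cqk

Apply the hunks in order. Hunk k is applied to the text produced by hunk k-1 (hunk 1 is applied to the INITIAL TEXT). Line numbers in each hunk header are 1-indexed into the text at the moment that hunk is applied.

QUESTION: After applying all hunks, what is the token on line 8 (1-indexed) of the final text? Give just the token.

Hunk 1: at line 1 remove [gah,excpy,ycnsp] add [pezo] -> 6 lines: oxoyf mpbdb pezo jox jgcf cqk
Hunk 2: at line 2 remove [pezo,jox,jgcf] add [rdpmy,pqbss] -> 5 lines: oxoyf mpbdb rdpmy pqbss cqk
Hunk 3: at line 1 remove [mpbdb,rdpmy] add [fecx] -> 4 lines: oxoyf fecx pqbss cqk
Hunk 4: at line 2 remove [pqbss] add [ujyqb,aini,beji] -> 6 lines: oxoyf fecx ujyqb aini beji cqk
Hunk 5: at line 2 remove [ujyqb,aini,beji] add [geej,xufm,wrduq] -> 6 lines: oxoyf fecx geej xufm wrduq cqk
Hunk 6: at line 3 remove [xufm] add [bqt,rezj] -> 7 lines: oxoyf fecx geej bqt rezj wrduq cqk
Hunk 7: at line 2 remove [bqt,rezj] add [nmceg,rbbbd,mhl] -> 8 lines: oxoyf fecx geej nmceg rbbbd mhl wrduq cqk
Final line 8: cqk

Answer: cqk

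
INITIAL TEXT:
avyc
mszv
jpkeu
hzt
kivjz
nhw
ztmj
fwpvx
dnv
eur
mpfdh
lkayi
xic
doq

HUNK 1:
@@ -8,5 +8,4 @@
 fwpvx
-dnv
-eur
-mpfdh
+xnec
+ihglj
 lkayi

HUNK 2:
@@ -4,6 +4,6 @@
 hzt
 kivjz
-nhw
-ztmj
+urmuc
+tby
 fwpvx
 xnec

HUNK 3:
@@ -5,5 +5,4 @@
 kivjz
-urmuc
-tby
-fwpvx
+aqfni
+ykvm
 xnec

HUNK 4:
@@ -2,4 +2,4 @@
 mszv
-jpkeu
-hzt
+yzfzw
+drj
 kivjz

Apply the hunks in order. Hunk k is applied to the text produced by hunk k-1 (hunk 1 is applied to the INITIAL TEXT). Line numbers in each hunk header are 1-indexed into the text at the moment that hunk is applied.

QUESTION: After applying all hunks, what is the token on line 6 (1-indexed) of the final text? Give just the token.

Answer: aqfni

Derivation:
Hunk 1: at line 8 remove [dnv,eur,mpfdh] add [xnec,ihglj] -> 13 lines: avyc mszv jpkeu hzt kivjz nhw ztmj fwpvx xnec ihglj lkayi xic doq
Hunk 2: at line 4 remove [nhw,ztmj] add [urmuc,tby] -> 13 lines: avyc mszv jpkeu hzt kivjz urmuc tby fwpvx xnec ihglj lkayi xic doq
Hunk 3: at line 5 remove [urmuc,tby,fwpvx] add [aqfni,ykvm] -> 12 lines: avyc mszv jpkeu hzt kivjz aqfni ykvm xnec ihglj lkayi xic doq
Hunk 4: at line 2 remove [jpkeu,hzt] add [yzfzw,drj] -> 12 lines: avyc mszv yzfzw drj kivjz aqfni ykvm xnec ihglj lkayi xic doq
Final line 6: aqfni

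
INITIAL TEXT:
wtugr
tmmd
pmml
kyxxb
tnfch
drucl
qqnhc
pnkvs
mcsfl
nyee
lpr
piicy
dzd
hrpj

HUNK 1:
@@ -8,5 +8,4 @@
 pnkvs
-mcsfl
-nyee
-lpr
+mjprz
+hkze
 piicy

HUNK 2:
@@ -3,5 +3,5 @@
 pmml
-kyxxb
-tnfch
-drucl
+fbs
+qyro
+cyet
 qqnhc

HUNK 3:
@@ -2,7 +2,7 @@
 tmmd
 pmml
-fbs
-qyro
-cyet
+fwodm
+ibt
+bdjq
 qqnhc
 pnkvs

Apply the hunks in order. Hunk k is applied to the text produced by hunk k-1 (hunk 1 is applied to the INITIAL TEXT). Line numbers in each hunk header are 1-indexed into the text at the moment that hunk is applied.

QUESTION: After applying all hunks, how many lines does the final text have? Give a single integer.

Hunk 1: at line 8 remove [mcsfl,nyee,lpr] add [mjprz,hkze] -> 13 lines: wtugr tmmd pmml kyxxb tnfch drucl qqnhc pnkvs mjprz hkze piicy dzd hrpj
Hunk 2: at line 3 remove [kyxxb,tnfch,drucl] add [fbs,qyro,cyet] -> 13 lines: wtugr tmmd pmml fbs qyro cyet qqnhc pnkvs mjprz hkze piicy dzd hrpj
Hunk 3: at line 2 remove [fbs,qyro,cyet] add [fwodm,ibt,bdjq] -> 13 lines: wtugr tmmd pmml fwodm ibt bdjq qqnhc pnkvs mjprz hkze piicy dzd hrpj
Final line count: 13

Answer: 13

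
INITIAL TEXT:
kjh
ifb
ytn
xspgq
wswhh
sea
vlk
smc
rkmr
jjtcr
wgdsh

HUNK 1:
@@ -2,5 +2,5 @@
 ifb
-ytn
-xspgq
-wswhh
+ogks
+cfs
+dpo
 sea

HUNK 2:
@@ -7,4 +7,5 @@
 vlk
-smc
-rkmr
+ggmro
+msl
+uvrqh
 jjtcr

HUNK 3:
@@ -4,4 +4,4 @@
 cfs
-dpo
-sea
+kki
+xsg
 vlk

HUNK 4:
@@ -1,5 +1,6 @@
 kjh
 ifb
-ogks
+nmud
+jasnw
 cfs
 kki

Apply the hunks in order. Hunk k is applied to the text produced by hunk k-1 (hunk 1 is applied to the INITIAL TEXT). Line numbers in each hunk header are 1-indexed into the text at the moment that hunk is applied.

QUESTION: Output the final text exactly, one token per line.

Answer: kjh
ifb
nmud
jasnw
cfs
kki
xsg
vlk
ggmro
msl
uvrqh
jjtcr
wgdsh

Derivation:
Hunk 1: at line 2 remove [ytn,xspgq,wswhh] add [ogks,cfs,dpo] -> 11 lines: kjh ifb ogks cfs dpo sea vlk smc rkmr jjtcr wgdsh
Hunk 2: at line 7 remove [smc,rkmr] add [ggmro,msl,uvrqh] -> 12 lines: kjh ifb ogks cfs dpo sea vlk ggmro msl uvrqh jjtcr wgdsh
Hunk 3: at line 4 remove [dpo,sea] add [kki,xsg] -> 12 lines: kjh ifb ogks cfs kki xsg vlk ggmro msl uvrqh jjtcr wgdsh
Hunk 4: at line 1 remove [ogks] add [nmud,jasnw] -> 13 lines: kjh ifb nmud jasnw cfs kki xsg vlk ggmro msl uvrqh jjtcr wgdsh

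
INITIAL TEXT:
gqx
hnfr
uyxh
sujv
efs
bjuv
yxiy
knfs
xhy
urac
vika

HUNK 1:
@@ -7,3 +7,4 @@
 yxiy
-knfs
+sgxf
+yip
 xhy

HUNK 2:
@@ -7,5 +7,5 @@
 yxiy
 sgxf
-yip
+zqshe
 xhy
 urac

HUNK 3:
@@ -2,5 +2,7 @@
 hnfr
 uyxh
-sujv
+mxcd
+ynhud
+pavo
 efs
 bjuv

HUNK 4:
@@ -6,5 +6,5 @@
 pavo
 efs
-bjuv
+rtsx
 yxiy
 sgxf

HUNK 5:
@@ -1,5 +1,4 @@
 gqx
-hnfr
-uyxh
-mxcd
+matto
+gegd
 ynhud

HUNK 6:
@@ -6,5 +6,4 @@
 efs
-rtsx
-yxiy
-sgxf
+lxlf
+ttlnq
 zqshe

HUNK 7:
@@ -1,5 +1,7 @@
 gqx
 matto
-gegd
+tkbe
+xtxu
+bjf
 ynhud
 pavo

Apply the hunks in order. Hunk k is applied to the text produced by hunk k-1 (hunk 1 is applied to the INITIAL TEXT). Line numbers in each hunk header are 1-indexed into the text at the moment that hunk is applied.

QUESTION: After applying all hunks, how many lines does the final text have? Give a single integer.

Answer: 14

Derivation:
Hunk 1: at line 7 remove [knfs] add [sgxf,yip] -> 12 lines: gqx hnfr uyxh sujv efs bjuv yxiy sgxf yip xhy urac vika
Hunk 2: at line 7 remove [yip] add [zqshe] -> 12 lines: gqx hnfr uyxh sujv efs bjuv yxiy sgxf zqshe xhy urac vika
Hunk 3: at line 2 remove [sujv] add [mxcd,ynhud,pavo] -> 14 lines: gqx hnfr uyxh mxcd ynhud pavo efs bjuv yxiy sgxf zqshe xhy urac vika
Hunk 4: at line 6 remove [bjuv] add [rtsx] -> 14 lines: gqx hnfr uyxh mxcd ynhud pavo efs rtsx yxiy sgxf zqshe xhy urac vika
Hunk 5: at line 1 remove [hnfr,uyxh,mxcd] add [matto,gegd] -> 13 lines: gqx matto gegd ynhud pavo efs rtsx yxiy sgxf zqshe xhy urac vika
Hunk 6: at line 6 remove [rtsx,yxiy,sgxf] add [lxlf,ttlnq] -> 12 lines: gqx matto gegd ynhud pavo efs lxlf ttlnq zqshe xhy urac vika
Hunk 7: at line 1 remove [gegd] add [tkbe,xtxu,bjf] -> 14 lines: gqx matto tkbe xtxu bjf ynhud pavo efs lxlf ttlnq zqshe xhy urac vika
Final line count: 14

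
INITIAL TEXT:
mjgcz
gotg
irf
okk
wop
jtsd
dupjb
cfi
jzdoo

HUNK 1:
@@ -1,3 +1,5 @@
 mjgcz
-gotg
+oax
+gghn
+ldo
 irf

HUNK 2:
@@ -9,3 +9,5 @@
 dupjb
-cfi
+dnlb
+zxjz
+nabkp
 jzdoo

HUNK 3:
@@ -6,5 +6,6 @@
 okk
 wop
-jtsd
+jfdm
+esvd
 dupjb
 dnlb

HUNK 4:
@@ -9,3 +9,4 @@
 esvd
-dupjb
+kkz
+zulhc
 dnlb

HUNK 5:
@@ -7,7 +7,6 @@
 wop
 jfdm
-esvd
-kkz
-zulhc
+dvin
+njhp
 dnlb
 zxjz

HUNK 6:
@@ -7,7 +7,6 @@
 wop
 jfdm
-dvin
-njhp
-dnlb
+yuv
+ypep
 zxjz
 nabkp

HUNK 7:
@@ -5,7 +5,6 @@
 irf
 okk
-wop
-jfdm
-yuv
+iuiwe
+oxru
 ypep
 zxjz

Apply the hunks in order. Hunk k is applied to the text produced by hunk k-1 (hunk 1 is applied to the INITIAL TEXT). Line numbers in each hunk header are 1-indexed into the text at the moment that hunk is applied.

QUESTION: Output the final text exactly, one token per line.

Hunk 1: at line 1 remove [gotg] add [oax,gghn,ldo] -> 11 lines: mjgcz oax gghn ldo irf okk wop jtsd dupjb cfi jzdoo
Hunk 2: at line 9 remove [cfi] add [dnlb,zxjz,nabkp] -> 13 lines: mjgcz oax gghn ldo irf okk wop jtsd dupjb dnlb zxjz nabkp jzdoo
Hunk 3: at line 6 remove [jtsd] add [jfdm,esvd] -> 14 lines: mjgcz oax gghn ldo irf okk wop jfdm esvd dupjb dnlb zxjz nabkp jzdoo
Hunk 4: at line 9 remove [dupjb] add [kkz,zulhc] -> 15 lines: mjgcz oax gghn ldo irf okk wop jfdm esvd kkz zulhc dnlb zxjz nabkp jzdoo
Hunk 5: at line 7 remove [esvd,kkz,zulhc] add [dvin,njhp] -> 14 lines: mjgcz oax gghn ldo irf okk wop jfdm dvin njhp dnlb zxjz nabkp jzdoo
Hunk 6: at line 7 remove [dvin,njhp,dnlb] add [yuv,ypep] -> 13 lines: mjgcz oax gghn ldo irf okk wop jfdm yuv ypep zxjz nabkp jzdoo
Hunk 7: at line 5 remove [wop,jfdm,yuv] add [iuiwe,oxru] -> 12 lines: mjgcz oax gghn ldo irf okk iuiwe oxru ypep zxjz nabkp jzdoo

Answer: mjgcz
oax
gghn
ldo
irf
okk
iuiwe
oxru
ypep
zxjz
nabkp
jzdoo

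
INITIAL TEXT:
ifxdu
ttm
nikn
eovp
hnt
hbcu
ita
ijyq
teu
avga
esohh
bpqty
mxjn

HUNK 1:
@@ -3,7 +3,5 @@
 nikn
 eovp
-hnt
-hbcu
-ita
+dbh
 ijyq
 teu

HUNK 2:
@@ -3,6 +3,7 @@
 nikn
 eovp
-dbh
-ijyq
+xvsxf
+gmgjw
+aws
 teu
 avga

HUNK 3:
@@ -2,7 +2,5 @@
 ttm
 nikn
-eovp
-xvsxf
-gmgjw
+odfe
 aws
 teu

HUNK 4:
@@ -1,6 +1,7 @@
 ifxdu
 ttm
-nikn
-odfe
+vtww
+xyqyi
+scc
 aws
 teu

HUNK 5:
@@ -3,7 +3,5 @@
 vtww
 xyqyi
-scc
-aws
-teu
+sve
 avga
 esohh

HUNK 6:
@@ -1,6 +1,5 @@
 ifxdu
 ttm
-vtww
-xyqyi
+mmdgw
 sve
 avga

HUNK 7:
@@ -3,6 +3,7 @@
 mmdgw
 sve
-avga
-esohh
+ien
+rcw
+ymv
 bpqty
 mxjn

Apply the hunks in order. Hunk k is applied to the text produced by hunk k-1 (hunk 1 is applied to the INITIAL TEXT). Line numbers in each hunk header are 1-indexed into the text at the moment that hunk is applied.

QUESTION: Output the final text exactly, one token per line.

Answer: ifxdu
ttm
mmdgw
sve
ien
rcw
ymv
bpqty
mxjn

Derivation:
Hunk 1: at line 3 remove [hnt,hbcu,ita] add [dbh] -> 11 lines: ifxdu ttm nikn eovp dbh ijyq teu avga esohh bpqty mxjn
Hunk 2: at line 3 remove [dbh,ijyq] add [xvsxf,gmgjw,aws] -> 12 lines: ifxdu ttm nikn eovp xvsxf gmgjw aws teu avga esohh bpqty mxjn
Hunk 3: at line 2 remove [eovp,xvsxf,gmgjw] add [odfe] -> 10 lines: ifxdu ttm nikn odfe aws teu avga esohh bpqty mxjn
Hunk 4: at line 1 remove [nikn,odfe] add [vtww,xyqyi,scc] -> 11 lines: ifxdu ttm vtww xyqyi scc aws teu avga esohh bpqty mxjn
Hunk 5: at line 3 remove [scc,aws,teu] add [sve] -> 9 lines: ifxdu ttm vtww xyqyi sve avga esohh bpqty mxjn
Hunk 6: at line 1 remove [vtww,xyqyi] add [mmdgw] -> 8 lines: ifxdu ttm mmdgw sve avga esohh bpqty mxjn
Hunk 7: at line 3 remove [avga,esohh] add [ien,rcw,ymv] -> 9 lines: ifxdu ttm mmdgw sve ien rcw ymv bpqty mxjn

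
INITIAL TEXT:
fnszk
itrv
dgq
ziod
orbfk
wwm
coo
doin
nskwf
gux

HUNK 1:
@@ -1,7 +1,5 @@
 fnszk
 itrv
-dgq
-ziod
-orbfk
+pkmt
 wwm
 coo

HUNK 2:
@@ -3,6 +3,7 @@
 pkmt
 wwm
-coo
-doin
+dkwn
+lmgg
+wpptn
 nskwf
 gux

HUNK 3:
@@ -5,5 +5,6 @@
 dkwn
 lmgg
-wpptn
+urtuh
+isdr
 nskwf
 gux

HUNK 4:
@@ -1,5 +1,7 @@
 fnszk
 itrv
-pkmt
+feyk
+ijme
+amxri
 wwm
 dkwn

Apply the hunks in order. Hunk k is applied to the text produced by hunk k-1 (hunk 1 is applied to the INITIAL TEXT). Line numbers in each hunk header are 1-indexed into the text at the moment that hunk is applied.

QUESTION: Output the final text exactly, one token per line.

Hunk 1: at line 1 remove [dgq,ziod,orbfk] add [pkmt] -> 8 lines: fnszk itrv pkmt wwm coo doin nskwf gux
Hunk 2: at line 3 remove [coo,doin] add [dkwn,lmgg,wpptn] -> 9 lines: fnszk itrv pkmt wwm dkwn lmgg wpptn nskwf gux
Hunk 3: at line 5 remove [wpptn] add [urtuh,isdr] -> 10 lines: fnszk itrv pkmt wwm dkwn lmgg urtuh isdr nskwf gux
Hunk 4: at line 1 remove [pkmt] add [feyk,ijme,amxri] -> 12 lines: fnszk itrv feyk ijme amxri wwm dkwn lmgg urtuh isdr nskwf gux

Answer: fnszk
itrv
feyk
ijme
amxri
wwm
dkwn
lmgg
urtuh
isdr
nskwf
gux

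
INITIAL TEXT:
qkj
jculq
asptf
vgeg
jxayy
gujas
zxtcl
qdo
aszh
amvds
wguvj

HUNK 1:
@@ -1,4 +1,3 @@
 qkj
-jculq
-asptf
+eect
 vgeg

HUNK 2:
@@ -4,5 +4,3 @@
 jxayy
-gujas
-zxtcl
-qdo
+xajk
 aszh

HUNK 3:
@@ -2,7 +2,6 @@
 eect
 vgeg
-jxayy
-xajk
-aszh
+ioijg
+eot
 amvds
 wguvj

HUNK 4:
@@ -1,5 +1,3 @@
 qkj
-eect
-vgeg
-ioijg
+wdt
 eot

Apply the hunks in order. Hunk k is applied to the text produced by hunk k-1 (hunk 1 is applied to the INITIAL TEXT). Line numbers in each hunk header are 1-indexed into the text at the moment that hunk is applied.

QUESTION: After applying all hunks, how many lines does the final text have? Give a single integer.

Hunk 1: at line 1 remove [jculq,asptf] add [eect] -> 10 lines: qkj eect vgeg jxayy gujas zxtcl qdo aszh amvds wguvj
Hunk 2: at line 4 remove [gujas,zxtcl,qdo] add [xajk] -> 8 lines: qkj eect vgeg jxayy xajk aszh amvds wguvj
Hunk 3: at line 2 remove [jxayy,xajk,aszh] add [ioijg,eot] -> 7 lines: qkj eect vgeg ioijg eot amvds wguvj
Hunk 4: at line 1 remove [eect,vgeg,ioijg] add [wdt] -> 5 lines: qkj wdt eot amvds wguvj
Final line count: 5

Answer: 5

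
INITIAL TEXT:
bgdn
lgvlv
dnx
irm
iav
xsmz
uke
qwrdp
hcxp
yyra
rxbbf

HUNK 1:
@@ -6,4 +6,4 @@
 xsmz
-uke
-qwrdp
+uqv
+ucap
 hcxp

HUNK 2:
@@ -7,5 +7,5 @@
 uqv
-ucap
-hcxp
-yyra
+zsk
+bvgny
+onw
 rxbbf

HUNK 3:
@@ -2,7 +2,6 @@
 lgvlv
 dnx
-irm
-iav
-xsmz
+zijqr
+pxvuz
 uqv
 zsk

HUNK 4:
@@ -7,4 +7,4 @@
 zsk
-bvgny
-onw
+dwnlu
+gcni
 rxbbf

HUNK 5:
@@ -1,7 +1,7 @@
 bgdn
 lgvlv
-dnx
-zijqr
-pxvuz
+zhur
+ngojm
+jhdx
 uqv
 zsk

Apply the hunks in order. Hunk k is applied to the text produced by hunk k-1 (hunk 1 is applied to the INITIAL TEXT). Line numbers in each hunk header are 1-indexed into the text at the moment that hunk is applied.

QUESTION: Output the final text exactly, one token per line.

Hunk 1: at line 6 remove [uke,qwrdp] add [uqv,ucap] -> 11 lines: bgdn lgvlv dnx irm iav xsmz uqv ucap hcxp yyra rxbbf
Hunk 2: at line 7 remove [ucap,hcxp,yyra] add [zsk,bvgny,onw] -> 11 lines: bgdn lgvlv dnx irm iav xsmz uqv zsk bvgny onw rxbbf
Hunk 3: at line 2 remove [irm,iav,xsmz] add [zijqr,pxvuz] -> 10 lines: bgdn lgvlv dnx zijqr pxvuz uqv zsk bvgny onw rxbbf
Hunk 4: at line 7 remove [bvgny,onw] add [dwnlu,gcni] -> 10 lines: bgdn lgvlv dnx zijqr pxvuz uqv zsk dwnlu gcni rxbbf
Hunk 5: at line 1 remove [dnx,zijqr,pxvuz] add [zhur,ngojm,jhdx] -> 10 lines: bgdn lgvlv zhur ngojm jhdx uqv zsk dwnlu gcni rxbbf

Answer: bgdn
lgvlv
zhur
ngojm
jhdx
uqv
zsk
dwnlu
gcni
rxbbf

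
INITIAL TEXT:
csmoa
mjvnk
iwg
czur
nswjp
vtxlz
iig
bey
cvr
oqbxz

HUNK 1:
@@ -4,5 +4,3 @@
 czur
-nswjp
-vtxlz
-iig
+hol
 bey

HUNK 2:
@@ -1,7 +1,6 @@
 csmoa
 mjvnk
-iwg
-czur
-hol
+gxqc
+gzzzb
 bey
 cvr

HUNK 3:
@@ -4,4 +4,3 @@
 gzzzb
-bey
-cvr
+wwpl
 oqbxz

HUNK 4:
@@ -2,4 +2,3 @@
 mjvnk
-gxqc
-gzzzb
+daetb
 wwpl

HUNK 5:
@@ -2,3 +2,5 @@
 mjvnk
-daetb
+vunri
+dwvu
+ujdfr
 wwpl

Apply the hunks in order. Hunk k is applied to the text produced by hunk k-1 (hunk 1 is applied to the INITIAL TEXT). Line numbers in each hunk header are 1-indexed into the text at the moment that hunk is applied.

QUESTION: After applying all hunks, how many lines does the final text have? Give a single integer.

Hunk 1: at line 4 remove [nswjp,vtxlz,iig] add [hol] -> 8 lines: csmoa mjvnk iwg czur hol bey cvr oqbxz
Hunk 2: at line 1 remove [iwg,czur,hol] add [gxqc,gzzzb] -> 7 lines: csmoa mjvnk gxqc gzzzb bey cvr oqbxz
Hunk 3: at line 4 remove [bey,cvr] add [wwpl] -> 6 lines: csmoa mjvnk gxqc gzzzb wwpl oqbxz
Hunk 4: at line 2 remove [gxqc,gzzzb] add [daetb] -> 5 lines: csmoa mjvnk daetb wwpl oqbxz
Hunk 5: at line 2 remove [daetb] add [vunri,dwvu,ujdfr] -> 7 lines: csmoa mjvnk vunri dwvu ujdfr wwpl oqbxz
Final line count: 7

Answer: 7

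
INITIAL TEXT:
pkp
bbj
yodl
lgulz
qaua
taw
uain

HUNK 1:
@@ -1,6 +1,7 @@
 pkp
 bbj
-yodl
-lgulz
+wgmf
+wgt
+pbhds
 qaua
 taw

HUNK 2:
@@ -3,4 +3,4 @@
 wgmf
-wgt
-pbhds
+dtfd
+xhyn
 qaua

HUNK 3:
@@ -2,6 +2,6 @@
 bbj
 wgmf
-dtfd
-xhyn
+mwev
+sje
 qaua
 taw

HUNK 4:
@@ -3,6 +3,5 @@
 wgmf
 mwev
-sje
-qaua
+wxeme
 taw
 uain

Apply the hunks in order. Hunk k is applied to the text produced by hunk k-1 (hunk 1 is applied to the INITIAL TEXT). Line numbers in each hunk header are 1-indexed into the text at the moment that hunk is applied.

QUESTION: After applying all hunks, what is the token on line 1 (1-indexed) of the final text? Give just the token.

Hunk 1: at line 1 remove [yodl,lgulz] add [wgmf,wgt,pbhds] -> 8 lines: pkp bbj wgmf wgt pbhds qaua taw uain
Hunk 2: at line 3 remove [wgt,pbhds] add [dtfd,xhyn] -> 8 lines: pkp bbj wgmf dtfd xhyn qaua taw uain
Hunk 3: at line 2 remove [dtfd,xhyn] add [mwev,sje] -> 8 lines: pkp bbj wgmf mwev sje qaua taw uain
Hunk 4: at line 3 remove [sje,qaua] add [wxeme] -> 7 lines: pkp bbj wgmf mwev wxeme taw uain
Final line 1: pkp

Answer: pkp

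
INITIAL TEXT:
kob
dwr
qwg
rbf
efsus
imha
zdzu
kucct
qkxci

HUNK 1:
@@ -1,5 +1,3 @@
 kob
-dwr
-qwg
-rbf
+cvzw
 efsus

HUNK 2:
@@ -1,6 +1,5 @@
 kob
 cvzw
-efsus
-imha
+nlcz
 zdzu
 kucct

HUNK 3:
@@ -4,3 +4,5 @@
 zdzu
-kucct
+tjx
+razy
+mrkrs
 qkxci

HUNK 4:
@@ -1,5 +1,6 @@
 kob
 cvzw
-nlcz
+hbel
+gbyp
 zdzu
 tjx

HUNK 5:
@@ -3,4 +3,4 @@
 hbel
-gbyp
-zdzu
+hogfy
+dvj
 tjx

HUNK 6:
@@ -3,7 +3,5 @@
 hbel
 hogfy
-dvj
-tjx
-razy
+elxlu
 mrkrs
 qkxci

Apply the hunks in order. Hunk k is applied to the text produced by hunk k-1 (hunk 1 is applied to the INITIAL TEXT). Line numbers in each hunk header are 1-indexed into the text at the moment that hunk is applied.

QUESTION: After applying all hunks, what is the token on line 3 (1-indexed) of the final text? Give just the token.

Hunk 1: at line 1 remove [dwr,qwg,rbf] add [cvzw] -> 7 lines: kob cvzw efsus imha zdzu kucct qkxci
Hunk 2: at line 1 remove [efsus,imha] add [nlcz] -> 6 lines: kob cvzw nlcz zdzu kucct qkxci
Hunk 3: at line 4 remove [kucct] add [tjx,razy,mrkrs] -> 8 lines: kob cvzw nlcz zdzu tjx razy mrkrs qkxci
Hunk 4: at line 1 remove [nlcz] add [hbel,gbyp] -> 9 lines: kob cvzw hbel gbyp zdzu tjx razy mrkrs qkxci
Hunk 5: at line 3 remove [gbyp,zdzu] add [hogfy,dvj] -> 9 lines: kob cvzw hbel hogfy dvj tjx razy mrkrs qkxci
Hunk 6: at line 3 remove [dvj,tjx,razy] add [elxlu] -> 7 lines: kob cvzw hbel hogfy elxlu mrkrs qkxci
Final line 3: hbel

Answer: hbel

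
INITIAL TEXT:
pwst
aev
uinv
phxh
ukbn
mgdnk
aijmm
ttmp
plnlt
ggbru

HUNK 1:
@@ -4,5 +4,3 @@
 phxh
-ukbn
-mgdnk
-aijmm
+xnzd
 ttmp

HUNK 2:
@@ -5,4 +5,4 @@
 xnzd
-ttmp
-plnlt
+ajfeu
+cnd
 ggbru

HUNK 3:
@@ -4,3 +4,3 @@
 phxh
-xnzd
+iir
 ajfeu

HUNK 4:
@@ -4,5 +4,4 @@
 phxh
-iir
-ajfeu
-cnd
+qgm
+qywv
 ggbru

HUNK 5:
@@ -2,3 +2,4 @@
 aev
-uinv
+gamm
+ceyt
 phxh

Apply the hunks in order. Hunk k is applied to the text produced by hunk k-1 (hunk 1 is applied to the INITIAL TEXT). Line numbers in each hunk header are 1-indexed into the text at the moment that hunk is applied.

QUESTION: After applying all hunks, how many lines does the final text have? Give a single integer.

Hunk 1: at line 4 remove [ukbn,mgdnk,aijmm] add [xnzd] -> 8 lines: pwst aev uinv phxh xnzd ttmp plnlt ggbru
Hunk 2: at line 5 remove [ttmp,plnlt] add [ajfeu,cnd] -> 8 lines: pwst aev uinv phxh xnzd ajfeu cnd ggbru
Hunk 3: at line 4 remove [xnzd] add [iir] -> 8 lines: pwst aev uinv phxh iir ajfeu cnd ggbru
Hunk 4: at line 4 remove [iir,ajfeu,cnd] add [qgm,qywv] -> 7 lines: pwst aev uinv phxh qgm qywv ggbru
Hunk 5: at line 2 remove [uinv] add [gamm,ceyt] -> 8 lines: pwst aev gamm ceyt phxh qgm qywv ggbru
Final line count: 8

Answer: 8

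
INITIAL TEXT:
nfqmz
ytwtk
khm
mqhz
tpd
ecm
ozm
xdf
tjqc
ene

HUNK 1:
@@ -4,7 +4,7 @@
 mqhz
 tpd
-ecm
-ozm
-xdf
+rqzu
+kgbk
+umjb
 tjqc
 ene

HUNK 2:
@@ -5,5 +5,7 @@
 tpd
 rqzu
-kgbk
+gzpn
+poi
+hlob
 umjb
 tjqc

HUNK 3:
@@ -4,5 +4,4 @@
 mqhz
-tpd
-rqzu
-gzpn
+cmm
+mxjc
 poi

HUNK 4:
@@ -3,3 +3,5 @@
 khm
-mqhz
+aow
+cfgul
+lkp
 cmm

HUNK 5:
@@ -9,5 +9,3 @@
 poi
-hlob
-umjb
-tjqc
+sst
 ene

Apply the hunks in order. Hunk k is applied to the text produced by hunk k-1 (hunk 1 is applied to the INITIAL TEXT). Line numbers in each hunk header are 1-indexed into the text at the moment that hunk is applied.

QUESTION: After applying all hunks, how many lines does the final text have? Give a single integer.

Answer: 11

Derivation:
Hunk 1: at line 4 remove [ecm,ozm,xdf] add [rqzu,kgbk,umjb] -> 10 lines: nfqmz ytwtk khm mqhz tpd rqzu kgbk umjb tjqc ene
Hunk 2: at line 5 remove [kgbk] add [gzpn,poi,hlob] -> 12 lines: nfqmz ytwtk khm mqhz tpd rqzu gzpn poi hlob umjb tjqc ene
Hunk 3: at line 4 remove [tpd,rqzu,gzpn] add [cmm,mxjc] -> 11 lines: nfqmz ytwtk khm mqhz cmm mxjc poi hlob umjb tjqc ene
Hunk 4: at line 3 remove [mqhz] add [aow,cfgul,lkp] -> 13 lines: nfqmz ytwtk khm aow cfgul lkp cmm mxjc poi hlob umjb tjqc ene
Hunk 5: at line 9 remove [hlob,umjb,tjqc] add [sst] -> 11 lines: nfqmz ytwtk khm aow cfgul lkp cmm mxjc poi sst ene
Final line count: 11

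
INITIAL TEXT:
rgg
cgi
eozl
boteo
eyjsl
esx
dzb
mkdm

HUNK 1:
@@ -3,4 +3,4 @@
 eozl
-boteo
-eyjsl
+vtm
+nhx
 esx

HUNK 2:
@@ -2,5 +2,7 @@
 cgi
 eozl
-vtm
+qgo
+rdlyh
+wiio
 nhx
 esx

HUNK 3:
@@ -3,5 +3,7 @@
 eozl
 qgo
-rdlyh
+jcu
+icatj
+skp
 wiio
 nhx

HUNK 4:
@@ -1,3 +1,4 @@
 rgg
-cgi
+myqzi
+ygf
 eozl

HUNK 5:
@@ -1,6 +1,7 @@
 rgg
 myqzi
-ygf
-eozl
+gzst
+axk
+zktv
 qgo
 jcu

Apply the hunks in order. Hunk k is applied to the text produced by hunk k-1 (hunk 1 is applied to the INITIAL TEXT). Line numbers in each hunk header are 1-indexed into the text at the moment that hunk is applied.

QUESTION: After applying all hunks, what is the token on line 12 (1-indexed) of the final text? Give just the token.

Answer: esx

Derivation:
Hunk 1: at line 3 remove [boteo,eyjsl] add [vtm,nhx] -> 8 lines: rgg cgi eozl vtm nhx esx dzb mkdm
Hunk 2: at line 2 remove [vtm] add [qgo,rdlyh,wiio] -> 10 lines: rgg cgi eozl qgo rdlyh wiio nhx esx dzb mkdm
Hunk 3: at line 3 remove [rdlyh] add [jcu,icatj,skp] -> 12 lines: rgg cgi eozl qgo jcu icatj skp wiio nhx esx dzb mkdm
Hunk 4: at line 1 remove [cgi] add [myqzi,ygf] -> 13 lines: rgg myqzi ygf eozl qgo jcu icatj skp wiio nhx esx dzb mkdm
Hunk 5: at line 1 remove [ygf,eozl] add [gzst,axk,zktv] -> 14 lines: rgg myqzi gzst axk zktv qgo jcu icatj skp wiio nhx esx dzb mkdm
Final line 12: esx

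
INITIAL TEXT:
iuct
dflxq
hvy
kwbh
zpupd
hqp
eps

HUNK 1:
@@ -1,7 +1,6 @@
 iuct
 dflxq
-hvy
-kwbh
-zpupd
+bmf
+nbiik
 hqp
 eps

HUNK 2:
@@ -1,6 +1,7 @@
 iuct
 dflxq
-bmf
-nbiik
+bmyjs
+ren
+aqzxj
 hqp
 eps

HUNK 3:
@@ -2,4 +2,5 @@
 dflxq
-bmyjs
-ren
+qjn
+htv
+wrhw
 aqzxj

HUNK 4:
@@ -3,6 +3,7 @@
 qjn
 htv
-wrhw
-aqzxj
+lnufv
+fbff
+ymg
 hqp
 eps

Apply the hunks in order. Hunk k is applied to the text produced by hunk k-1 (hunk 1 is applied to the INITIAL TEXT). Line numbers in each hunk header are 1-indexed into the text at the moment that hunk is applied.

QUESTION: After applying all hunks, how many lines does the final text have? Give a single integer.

Hunk 1: at line 1 remove [hvy,kwbh,zpupd] add [bmf,nbiik] -> 6 lines: iuct dflxq bmf nbiik hqp eps
Hunk 2: at line 1 remove [bmf,nbiik] add [bmyjs,ren,aqzxj] -> 7 lines: iuct dflxq bmyjs ren aqzxj hqp eps
Hunk 3: at line 2 remove [bmyjs,ren] add [qjn,htv,wrhw] -> 8 lines: iuct dflxq qjn htv wrhw aqzxj hqp eps
Hunk 4: at line 3 remove [wrhw,aqzxj] add [lnufv,fbff,ymg] -> 9 lines: iuct dflxq qjn htv lnufv fbff ymg hqp eps
Final line count: 9

Answer: 9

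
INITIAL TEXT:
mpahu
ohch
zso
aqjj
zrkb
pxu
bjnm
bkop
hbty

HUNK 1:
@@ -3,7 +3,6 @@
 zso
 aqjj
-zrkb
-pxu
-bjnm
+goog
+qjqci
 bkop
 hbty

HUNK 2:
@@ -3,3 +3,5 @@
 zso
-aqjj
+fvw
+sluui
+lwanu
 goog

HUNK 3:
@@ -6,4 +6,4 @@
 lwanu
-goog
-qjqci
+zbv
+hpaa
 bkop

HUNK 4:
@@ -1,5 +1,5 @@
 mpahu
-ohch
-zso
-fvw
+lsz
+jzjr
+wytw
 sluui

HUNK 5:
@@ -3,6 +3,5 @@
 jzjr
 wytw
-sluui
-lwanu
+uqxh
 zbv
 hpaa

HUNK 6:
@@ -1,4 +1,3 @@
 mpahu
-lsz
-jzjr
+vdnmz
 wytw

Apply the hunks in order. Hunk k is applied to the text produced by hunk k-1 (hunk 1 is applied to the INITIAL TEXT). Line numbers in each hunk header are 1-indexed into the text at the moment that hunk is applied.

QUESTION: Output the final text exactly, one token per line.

Answer: mpahu
vdnmz
wytw
uqxh
zbv
hpaa
bkop
hbty

Derivation:
Hunk 1: at line 3 remove [zrkb,pxu,bjnm] add [goog,qjqci] -> 8 lines: mpahu ohch zso aqjj goog qjqci bkop hbty
Hunk 2: at line 3 remove [aqjj] add [fvw,sluui,lwanu] -> 10 lines: mpahu ohch zso fvw sluui lwanu goog qjqci bkop hbty
Hunk 3: at line 6 remove [goog,qjqci] add [zbv,hpaa] -> 10 lines: mpahu ohch zso fvw sluui lwanu zbv hpaa bkop hbty
Hunk 4: at line 1 remove [ohch,zso,fvw] add [lsz,jzjr,wytw] -> 10 lines: mpahu lsz jzjr wytw sluui lwanu zbv hpaa bkop hbty
Hunk 5: at line 3 remove [sluui,lwanu] add [uqxh] -> 9 lines: mpahu lsz jzjr wytw uqxh zbv hpaa bkop hbty
Hunk 6: at line 1 remove [lsz,jzjr] add [vdnmz] -> 8 lines: mpahu vdnmz wytw uqxh zbv hpaa bkop hbty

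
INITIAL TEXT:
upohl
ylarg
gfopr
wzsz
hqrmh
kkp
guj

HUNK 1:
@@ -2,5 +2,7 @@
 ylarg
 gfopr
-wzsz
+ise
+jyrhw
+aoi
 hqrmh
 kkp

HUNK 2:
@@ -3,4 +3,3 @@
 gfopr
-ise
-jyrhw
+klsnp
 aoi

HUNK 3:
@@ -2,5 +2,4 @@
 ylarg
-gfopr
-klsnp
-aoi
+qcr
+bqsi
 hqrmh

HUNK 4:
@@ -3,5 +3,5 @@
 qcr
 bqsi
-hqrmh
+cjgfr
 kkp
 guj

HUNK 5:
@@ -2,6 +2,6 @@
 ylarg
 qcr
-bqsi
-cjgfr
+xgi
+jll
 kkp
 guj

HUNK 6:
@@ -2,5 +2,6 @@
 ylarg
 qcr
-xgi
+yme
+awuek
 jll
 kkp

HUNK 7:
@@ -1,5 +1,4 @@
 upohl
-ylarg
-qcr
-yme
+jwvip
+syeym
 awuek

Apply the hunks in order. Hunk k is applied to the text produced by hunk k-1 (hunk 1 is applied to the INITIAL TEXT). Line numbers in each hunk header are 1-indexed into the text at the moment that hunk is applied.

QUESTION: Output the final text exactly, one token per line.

Hunk 1: at line 2 remove [wzsz] add [ise,jyrhw,aoi] -> 9 lines: upohl ylarg gfopr ise jyrhw aoi hqrmh kkp guj
Hunk 2: at line 3 remove [ise,jyrhw] add [klsnp] -> 8 lines: upohl ylarg gfopr klsnp aoi hqrmh kkp guj
Hunk 3: at line 2 remove [gfopr,klsnp,aoi] add [qcr,bqsi] -> 7 lines: upohl ylarg qcr bqsi hqrmh kkp guj
Hunk 4: at line 3 remove [hqrmh] add [cjgfr] -> 7 lines: upohl ylarg qcr bqsi cjgfr kkp guj
Hunk 5: at line 2 remove [bqsi,cjgfr] add [xgi,jll] -> 7 lines: upohl ylarg qcr xgi jll kkp guj
Hunk 6: at line 2 remove [xgi] add [yme,awuek] -> 8 lines: upohl ylarg qcr yme awuek jll kkp guj
Hunk 7: at line 1 remove [ylarg,qcr,yme] add [jwvip,syeym] -> 7 lines: upohl jwvip syeym awuek jll kkp guj

Answer: upohl
jwvip
syeym
awuek
jll
kkp
guj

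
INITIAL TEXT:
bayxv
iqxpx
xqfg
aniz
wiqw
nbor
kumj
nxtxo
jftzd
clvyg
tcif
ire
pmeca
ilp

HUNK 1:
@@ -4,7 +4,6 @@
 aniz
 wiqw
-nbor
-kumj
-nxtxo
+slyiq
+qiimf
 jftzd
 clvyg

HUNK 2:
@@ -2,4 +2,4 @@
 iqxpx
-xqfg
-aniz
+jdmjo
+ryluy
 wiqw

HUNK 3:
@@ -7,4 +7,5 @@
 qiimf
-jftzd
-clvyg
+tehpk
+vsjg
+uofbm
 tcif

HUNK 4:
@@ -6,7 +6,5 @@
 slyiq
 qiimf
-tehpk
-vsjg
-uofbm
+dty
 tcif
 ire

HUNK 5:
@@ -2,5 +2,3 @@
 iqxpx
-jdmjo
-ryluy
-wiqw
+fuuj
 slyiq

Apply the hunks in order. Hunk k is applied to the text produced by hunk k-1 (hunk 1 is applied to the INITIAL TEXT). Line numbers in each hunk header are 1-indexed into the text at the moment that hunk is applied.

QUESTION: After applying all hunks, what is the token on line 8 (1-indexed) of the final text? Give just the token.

Answer: ire

Derivation:
Hunk 1: at line 4 remove [nbor,kumj,nxtxo] add [slyiq,qiimf] -> 13 lines: bayxv iqxpx xqfg aniz wiqw slyiq qiimf jftzd clvyg tcif ire pmeca ilp
Hunk 2: at line 2 remove [xqfg,aniz] add [jdmjo,ryluy] -> 13 lines: bayxv iqxpx jdmjo ryluy wiqw slyiq qiimf jftzd clvyg tcif ire pmeca ilp
Hunk 3: at line 7 remove [jftzd,clvyg] add [tehpk,vsjg,uofbm] -> 14 lines: bayxv iqxpx jdmjo ryluy wiqw slyiq qiimf tehpk vsjg uofbm tcif ire pmeca ilp
Hunk 4: at line 6 remove [tehpk,vsjg,uofbm] add [dty] -> 12 lines: bayxv iqxpx jdmjo ryluy wiqw slyiq qiimf dty tcif ire pmeca ilp
Hunk 5: at line 2 remove [jdmjo,ryluy,wiqw] add [fuuj] -> 10 lines: bayxv iqxpx fuuj slyiq qiimf dty tcif ire pmeca ilp
Final line 8: ire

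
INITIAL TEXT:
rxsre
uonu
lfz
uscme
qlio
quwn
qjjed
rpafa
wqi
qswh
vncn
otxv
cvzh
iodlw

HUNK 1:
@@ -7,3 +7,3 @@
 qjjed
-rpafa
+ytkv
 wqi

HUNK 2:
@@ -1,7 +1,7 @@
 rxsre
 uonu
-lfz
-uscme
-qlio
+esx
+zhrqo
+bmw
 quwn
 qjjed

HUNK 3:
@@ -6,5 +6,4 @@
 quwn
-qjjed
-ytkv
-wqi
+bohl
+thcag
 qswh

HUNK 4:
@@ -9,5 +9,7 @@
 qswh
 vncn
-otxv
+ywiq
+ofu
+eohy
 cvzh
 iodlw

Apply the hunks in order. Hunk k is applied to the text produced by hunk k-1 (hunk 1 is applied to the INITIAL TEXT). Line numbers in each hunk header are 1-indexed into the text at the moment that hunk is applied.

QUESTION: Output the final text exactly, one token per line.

Answer: rxsre
uonu
esx
zhrqo
bmw
quwn
bohl
thcag
qswh
vncn
ywiq
ofu
eohy
cvzh
iodlw

Derivation:
Hunk 1: at line 7 remove [rpafa] add [ytkv] -> 14 lines: rxsre uonu lfz uscme qlio quwn qjjed ytkv wqi qswh vncn otxv cvzh iodlw
Hunk 2: at line 1 remove [lfz,uscme,qlio] add [esx,zhrqo,bmw] -> 14 lines: rxsre uonu esx zhrqo bmw quwn qjjed ytkv wqi qswh vncn otxv cvzh iodlw
Hunk 3: at line 6 remove [qjjed,ytkv,wqi] add [bohl,thcag] -> 13 lines: rxsre uonu esx zhrqo bmw quwn bohl thcag qswh vncn otxv cvzh iodlw
Hunk 4: at line 9 remove [otxv] add [ywiq,ofu,eohy] -> 15 lines: rxsre uonu esx zhrqo bmw quwn bohl thcag qswh vncn ywiq ofu eohy cvzh iodlw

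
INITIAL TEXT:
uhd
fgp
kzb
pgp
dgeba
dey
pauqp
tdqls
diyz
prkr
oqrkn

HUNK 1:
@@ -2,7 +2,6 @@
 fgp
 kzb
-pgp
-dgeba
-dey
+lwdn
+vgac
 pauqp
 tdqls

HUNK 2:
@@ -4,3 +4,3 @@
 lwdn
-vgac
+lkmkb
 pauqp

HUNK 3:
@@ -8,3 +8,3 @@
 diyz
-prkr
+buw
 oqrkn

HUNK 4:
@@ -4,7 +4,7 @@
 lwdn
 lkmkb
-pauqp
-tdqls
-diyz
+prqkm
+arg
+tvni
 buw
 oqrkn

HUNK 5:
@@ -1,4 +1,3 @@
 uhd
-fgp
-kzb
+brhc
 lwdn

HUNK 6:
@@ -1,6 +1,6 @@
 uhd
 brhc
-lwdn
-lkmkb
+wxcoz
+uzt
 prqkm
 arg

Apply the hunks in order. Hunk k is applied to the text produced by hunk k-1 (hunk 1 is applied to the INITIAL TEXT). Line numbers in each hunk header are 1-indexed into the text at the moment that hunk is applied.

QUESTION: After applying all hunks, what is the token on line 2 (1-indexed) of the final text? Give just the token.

Answer: brhc

Derivation:
Hunk 1: at line 2 remove [pgp,dgeba,dey] add [lwdn,vgac] -> 10 lines: uhd fgp kzb lwdn vgac pauqp tdqls diyz prkr oqrkn
Hunk 2: at line 4 remove [vgac] add [lkmkb] -> 10 lines: uhd fgp kzb lwdn lkmkb pauqp tdqls diyz prkr oqrkn
Hunk 3: at line 8 remove [prkr] add [buw] -> 10 lines: uhd fgp kzb lwdn lkmkb pauqp tdqls diyz buw oqrkn
Hunk 4: at line 4 remove [pauqp,tdqls,diyz] add [prqkm,arg,tvni] -> 10 lines: uhd fgp kzb lwdn lkmkb prqkm arg tvni buw oqrkn
Hunk 5: at line 1 remove [fgp,kzb] add [brhc] -> 9 lines: uhd brhc lwdn lkmkb prqkm arg tvni buw oqrkn
Hunk 6: at line 1 remove [lwdn,lkmkb] add [wxcoz,uzt] -> 9 lines: uhd brhc wxcoz uzt prqkm arg tvni buw oqrkn
Final line 2: brhc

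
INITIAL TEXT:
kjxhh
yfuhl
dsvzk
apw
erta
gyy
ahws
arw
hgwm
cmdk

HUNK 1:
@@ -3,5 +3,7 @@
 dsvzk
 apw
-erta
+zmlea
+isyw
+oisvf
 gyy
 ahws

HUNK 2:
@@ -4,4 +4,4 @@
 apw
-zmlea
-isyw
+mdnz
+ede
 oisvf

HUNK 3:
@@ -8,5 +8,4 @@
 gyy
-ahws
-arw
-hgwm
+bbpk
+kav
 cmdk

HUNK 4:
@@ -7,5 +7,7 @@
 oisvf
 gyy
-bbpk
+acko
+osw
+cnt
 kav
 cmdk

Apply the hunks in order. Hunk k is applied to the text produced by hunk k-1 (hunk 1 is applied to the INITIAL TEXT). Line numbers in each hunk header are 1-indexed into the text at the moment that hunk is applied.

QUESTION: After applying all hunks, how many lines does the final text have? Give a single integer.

Answer: 13

Derivation:
Hunk 1: at line 3 remove [erta] add [zmlea,isyw,oisvf] -> 12 lines: kjxhh yfuhl dsvzk apw zmlea isyw oisvf gyy ahws arw hgwm cmdk
Hunk 2: at line 4 remove [zmlea,isyw] add [mdnz,ede] -> 12 lines: kjxhh yfuhl dsvzk apw mdnz ede oisvf gyy ahws arw hgwm cmdk
Hunk 3: at line 8 remove [ahws,arw,hgwm] add [bbpk,kav] -> 11 lines: kjxhh yfuhl dsvzk apw mdnz ede oisvf gyy bbpk kav cmdk
Hunk 4: at line 7 remove [bbpk] add [acko,osw,cnt] -> 13 lines: kjxhh yfuhl dsvzk apw mdnz ede oisvf gyy acko osw cnt kav cmdk
Final line count: 13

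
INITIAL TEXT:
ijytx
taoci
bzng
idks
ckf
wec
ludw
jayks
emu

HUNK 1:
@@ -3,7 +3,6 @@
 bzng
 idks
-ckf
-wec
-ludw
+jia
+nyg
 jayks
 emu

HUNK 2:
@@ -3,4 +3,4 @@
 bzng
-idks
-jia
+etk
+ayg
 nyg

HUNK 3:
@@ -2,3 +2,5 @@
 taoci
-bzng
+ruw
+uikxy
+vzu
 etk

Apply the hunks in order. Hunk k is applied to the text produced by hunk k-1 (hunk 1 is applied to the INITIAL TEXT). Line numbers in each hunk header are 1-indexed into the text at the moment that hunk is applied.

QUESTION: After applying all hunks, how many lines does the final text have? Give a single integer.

Answer: 10

Derivation:
Hunk 1: at line 3 remove [ckf,wec,ludw] add [jia,nyg] -> 8 lines: ijytx taoci bzng idks jia nyg jayks emu
Hunk 2: at line 3 remove [idks,jia] add [etk,ayg] -> 8 lines: ijytx taoci bzng etk ayg nyg jayks emu
Hunk 3: at line 2 remove [bzng] add [ruw,uikxy,vzu] -> 10 lines: ijytx taoci ruw uikxy vzu etk ayg nyg jayks emu
Final line count: 10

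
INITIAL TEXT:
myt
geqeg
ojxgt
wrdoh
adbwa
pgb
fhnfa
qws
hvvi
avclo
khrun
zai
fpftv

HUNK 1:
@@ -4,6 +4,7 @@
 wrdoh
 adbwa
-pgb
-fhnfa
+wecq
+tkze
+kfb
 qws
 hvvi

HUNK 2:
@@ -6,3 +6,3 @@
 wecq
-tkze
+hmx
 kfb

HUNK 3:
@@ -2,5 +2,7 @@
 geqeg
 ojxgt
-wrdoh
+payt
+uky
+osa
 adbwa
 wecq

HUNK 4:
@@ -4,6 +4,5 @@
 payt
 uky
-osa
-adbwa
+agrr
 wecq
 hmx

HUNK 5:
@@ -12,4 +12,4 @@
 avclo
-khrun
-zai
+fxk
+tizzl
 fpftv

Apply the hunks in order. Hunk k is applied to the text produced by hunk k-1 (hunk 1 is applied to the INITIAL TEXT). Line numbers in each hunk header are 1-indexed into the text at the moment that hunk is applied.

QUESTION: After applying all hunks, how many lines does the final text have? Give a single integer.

Hunk 1: at line 4 remove [pgb,fhnfa] add [wecq,tkze,kfb] -> 14 lines: myt geqeg ojxgt wrdoh adbwa wecq tkze kfb qws hvvi avclo khrun zai fpftv
Hunk 2: at line 6 remove [tkze] add [hmx] -> 14 lines: myt geqeg ojxgt wrdoh adbwa wecq hmx kfb qws hvvi avclo khrun zai fpftv
Hunk 3: at line 2 remove [wrdoh] add [payt,uky,osa] -> 16 lines: myt geqeg ojxgt payt uky osa adbwa wecq hmx kfb qws hvvi avclo khrun zai fpftv
Hunk 4: at line 4 remove [osa,adbwa] add [agrr] -> 15 lines: myt geqeg ojxgt payt uky agrr wecq hmx kfb qws hvvi avclo khrun zai fpftv
Hunk 5: at line 12 remove [khrun,zai] add [fxk,tizzl] -> 15 lines: myt geqeg ojxgt payt uky agrr wecq hmx kfb qws hvvi avclo fxk tizzl fpftv
Final line count: 15

Answer: 15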